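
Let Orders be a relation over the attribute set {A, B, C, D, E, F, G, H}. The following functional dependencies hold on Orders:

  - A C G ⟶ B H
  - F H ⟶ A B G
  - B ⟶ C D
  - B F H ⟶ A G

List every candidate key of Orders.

{E, F, H}⁺: FH→ABG adds A, B, G; B→CD adds C, D → {A, B, C, D, E, F, G, H}.
{A, B, E, F, G}⁺: B→CD adds C, D; ACG→BH adds H → {A, B, C, D, E, F, G, H}.
{A, C, E, F, G}⁺: ACG→BH adds B, H; B→CD adds D → {A, B, C, D, E, F, G, H}.
Any other superkey contains one of these as a subset, so there are no further candidate keys.

{E, F, H}; {A, B, E, F, G}; {A, C, E, F, G}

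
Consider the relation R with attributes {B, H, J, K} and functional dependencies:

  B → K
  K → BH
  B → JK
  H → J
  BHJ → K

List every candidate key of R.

B, K

{B}⁺: B→K adds K; K→BH adds H; B→JK adds J → {B, H, J, K}.
{K}⁺: K→BH adds B, H; B→JK adds J → {B, H, J, K}.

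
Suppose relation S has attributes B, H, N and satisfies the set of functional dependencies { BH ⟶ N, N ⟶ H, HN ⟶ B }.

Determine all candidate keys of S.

{N}; {B, H}

{N}⁺: N→H adds H; HN→B adds B → {B, H, N}.
{B, H}⁺: BH→N adds N → {B, H, N}.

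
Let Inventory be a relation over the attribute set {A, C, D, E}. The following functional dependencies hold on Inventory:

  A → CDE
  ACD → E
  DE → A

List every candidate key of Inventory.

(A), (D, E)

{A}⁺: A→CDE adds C, D, E → {A, C, D, E}.
{D, E}⁺: DE→A adds A; A→CDE adds C → {A, C, D, E}. Minimal: {E}⁺ = {E}; {D}⁺ = {D} — none reach the full schema.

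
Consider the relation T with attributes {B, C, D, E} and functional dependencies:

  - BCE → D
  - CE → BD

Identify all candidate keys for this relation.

{C, E}

Attributes C, E never appear on any right-hand side, so every candidate key must contain {C, E}.
{C, E}⁺ = {B, C, D, E}, which is all of the schema, so {C, E} is the only candidate key.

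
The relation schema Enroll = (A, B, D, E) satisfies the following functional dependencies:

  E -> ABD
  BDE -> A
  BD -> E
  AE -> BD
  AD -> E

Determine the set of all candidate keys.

E, AD, BD

{E}⁺: E→ABD adds A, B, D → {A, B, D, E}.
{A, D}⁺: AD→E adds E; E→ABD adds B → {A, B, D, E}. Minimal: {D}⁺ = {D}; {A}⁺ = {A} — none reach the full schema.
{B, D}⁺: BD→E adds E; E→ABD adds A → {A, B, D, E}. Minimal: {D}⁺ = {D}; {B}⁺ = {B} — none reach the full schema.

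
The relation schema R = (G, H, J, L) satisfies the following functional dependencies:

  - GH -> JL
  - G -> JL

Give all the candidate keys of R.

{G, H}

Attributes G, H never appear on any right-hand side, so every candidate key must contain {G, H}.
{G, H}⁺ = {G, H, J, L}, which is all of the schema, so {G, H} is the only candidate key.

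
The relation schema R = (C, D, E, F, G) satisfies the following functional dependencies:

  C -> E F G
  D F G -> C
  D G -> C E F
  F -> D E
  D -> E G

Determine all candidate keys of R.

(C), (D), (F)

{C}⁺: C→EFG adds E, F, G; F→DE adds D → {C, D, E, F, G}.
{D}⁺: D→EG adds E, G; DG→CEF adds C, F → {C, D, E, F, G}.
{F}⁺: F→DE adds D, E; D→EG adds G; DFG→C adds C → {C, D, E, F, G}.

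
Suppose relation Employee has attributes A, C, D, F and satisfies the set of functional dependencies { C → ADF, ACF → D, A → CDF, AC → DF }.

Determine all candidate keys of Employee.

(A), (C)

{A}⁺: A→CDF adds C, D, F → {A, C, D, F}.
{C}⁺: C→ADF adds A, D, F → {A, C, D, F}.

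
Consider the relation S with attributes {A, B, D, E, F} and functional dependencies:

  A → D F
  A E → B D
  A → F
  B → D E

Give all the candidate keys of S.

{A, B}⁺: A→DF adds D, F; B→DE adds E → {A, B, D, E, F}. Minimal: {B}⁺ = {B, D, E}; {A}⁺ = {A, D, F} — none reach the full schema.
{A, E}⁺: A→DF adds D, F; AE→BD adds B → {A, B, D, E, F}. Minimal: {E}⁺ = {E}; {A}⁺ = {A, D, F} — none reach the full schema.
Any other superkey contains one of these as a subset, so there are no further candidate keys.

{A, B}, {A, E}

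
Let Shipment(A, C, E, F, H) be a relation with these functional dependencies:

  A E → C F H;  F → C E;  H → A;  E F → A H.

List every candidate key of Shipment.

{F}⁺: F→CE adds C, E; EF→AH adds A, H → {A, C, E, F, H}.
{A, E}⁺: AE→CFH adds C, F, H → {A, C, E, F, H}.
{E, H}⁺: H→A adds A; AE→CFH adds C, F → {A, C, E, F, H}.
Any other superkey contains one of these as a subset, so there are no further candidate keys.

{F}; {A, E}; {E, H}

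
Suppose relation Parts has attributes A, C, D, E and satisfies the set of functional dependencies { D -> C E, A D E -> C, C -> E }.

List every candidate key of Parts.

Attributes A, D never appear on any right-hand side, so every candidate key must contain {A, D}.
{A, D}⁺ = {A, C, D, E}, which is all of the schema, so {A, D} is the only candidate key.

{A, D}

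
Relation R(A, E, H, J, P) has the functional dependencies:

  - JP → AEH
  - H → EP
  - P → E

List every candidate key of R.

{H, J}⁺: H→EP adds E, P; JP→AEH adds A → {A, E, H, J, P}. Minimal: {J}⁺ = {J}; {H}⁺ = {E, H, P} — none reach the full schema.
{J, P}⁺: JP→AEH adds A, E, H → {A, E, H, J, P}. Minimal: {P}⁺ = {E, P}; {J}⁺ = {J} — none reach the full schema.

{H, J}, {J, P}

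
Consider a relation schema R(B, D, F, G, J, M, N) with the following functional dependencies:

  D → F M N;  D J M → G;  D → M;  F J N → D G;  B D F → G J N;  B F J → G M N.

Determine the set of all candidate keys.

{B, D}, {B, F, J}

Attribute B never appears on the right-hand side of any dependency, so B must belong to every candidate key.
{B}⁺ = {B}, which is not all of the schema, so we must add further attributes.
{B, D}⁺: D→FMN adds F, M, N; BDF→GJN adds G, J → {B, D, F, G, J, M, N}. Minimal: {D}⁺ = {D, F, M, N}; {B}⁺ = {B} — none reach the full schema.
{B, F, J}⁺: BFJ→GMN adds G, M, N; FJN→DG adds D → {B, D, F, G, J, M, N}. Minimal: {F, J}⁺ = {F, J}; {B, J}⁺ = {B, J}; {B, F}⁺ = {B, F} — none reach the full schema.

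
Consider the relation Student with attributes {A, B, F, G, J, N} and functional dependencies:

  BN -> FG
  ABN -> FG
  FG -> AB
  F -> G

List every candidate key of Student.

Attributes J, N never appear on any right-hand side, so every candidate key must contain {J, N}.
{J, N}⁺ = {J, N}, which is not all of the schema, so we must add further attributes.
{B, J, N}⁺: BN→FG adds F, G; FG→AB adds A → {A, B, F, G, J, N}.
{F, J, N}⁺: F→G adds G; FG→AB adds A, B → {A, B, F, G, J, N}.
Any other superkey contains one of these as a subset, so there are no further candidate keys.

BJN, FJN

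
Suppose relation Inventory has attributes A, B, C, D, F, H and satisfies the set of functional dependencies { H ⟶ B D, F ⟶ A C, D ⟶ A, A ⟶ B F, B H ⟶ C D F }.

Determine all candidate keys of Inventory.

H

{H}⁺: H→BD adds B, D; D→A adds A; A→BF adds F; BH→CDF adds C → {A, B, C, D, F, H}.
No other minimal superkey exists.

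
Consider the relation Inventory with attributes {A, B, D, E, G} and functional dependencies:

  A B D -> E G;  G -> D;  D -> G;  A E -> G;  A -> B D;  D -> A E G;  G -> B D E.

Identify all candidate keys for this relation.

{A}, {D}, {G}

{A}⁺: A→BD adds B, D; D→AEG adds E, G → {A, B, D, E, G}.
{D}⁺: D→G adds G; D→AEG adds A, E; G→BDE adds B → {A, B, D, E, G}.
{G}⁺: G→D adds D; D→AEG adds A, E; G→BDE adds B → {A, B, D, E, G}.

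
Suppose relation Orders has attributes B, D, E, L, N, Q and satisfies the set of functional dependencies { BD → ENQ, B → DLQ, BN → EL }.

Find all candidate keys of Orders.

Attribute B never appears on the right-hand side of any dependency, so B must belong to every candidate key.
{B}⁺ = {B, D, E, L, N, Q}, which is all of the schema, so {B} is the only candidate key.

{B}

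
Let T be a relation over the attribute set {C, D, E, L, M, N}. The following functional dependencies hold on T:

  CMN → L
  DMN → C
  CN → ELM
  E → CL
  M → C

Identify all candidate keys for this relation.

Attributes D, N never appear on any right-hand side, so every candidate key must contain {D, N}.
{D, N}⁺ = {D, N}, which is not all of the schema, so we must add further attributes.
{C, D, N}⁺: CN→ELM adds E, L, M → {C, D, E, L, M, N}. Minimal: {D, N}⁺ = {D, N}; {C, N}⁺ = {C, E, L, M, N}; {C, D}⁺ = {C, D} — none reach the full schema.
{D, E, N}⁺: E→CL adds C, L; CN→ELM adds M → {C, D, E, L, M, N}. Minimal: {E, N}⁺ = {C, E, L, M, N}; {D, N}⁺ = {D, N}; {D, E}⁺ = {C, D, E, L} — none reach the full schema.
{D, M, N}⁺: DMN→C adds C; CN→ELM adds E, L → {C, D, E, L, M, N}. Minimal: {M, N}⁺ = {C, E, L, M, N}; {D, N}⁺ = {D, N}; {D, M}⁺ = {C, D, M} — none reach the full schema.

(C, D, N); (D, E, N); (D, M, N)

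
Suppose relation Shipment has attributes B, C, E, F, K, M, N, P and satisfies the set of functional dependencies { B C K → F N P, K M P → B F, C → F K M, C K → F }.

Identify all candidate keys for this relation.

Attributes C, E never appear on any right-hand side, so every candidate key must contain {C, E}.
{C, E}⁺ = {C, E, F, K, M}, which is not all of the schema, so we must add further attributes.
{B, C, E}⁺: C→FKM adds F, K, M; BCK→FNP adds N, P → {B, C, E, F, K, M, N, P}. Minimal: {C, E}⁺ = {C, E, F, K, M}; {B, E}⁺ = {B, E}; {B, C}⁺ = {B, C, F, K, M, N, P} — none reach the full schema.
{C, E, P}⁺: C→FKM adds F, K, M; KMP→BF adds B; BCK→FNP adds N → {B, C, E, F, K, M, N, P}. Minimal: {E, P}⁺ = {E, P}; {C, P}⁺ = {B, C, F, K, M, N, P}; {C, E}⁺ = {C, E, F, K, M} — none reach the full schema.
Any other superkey contains one of these as a subset, so there are no further candidate keys.

BCE, CEP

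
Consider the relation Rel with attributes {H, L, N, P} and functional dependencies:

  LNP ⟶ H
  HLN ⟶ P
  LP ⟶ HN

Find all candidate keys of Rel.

Attribute L never appears on the right-hand side of any dependency, so L must belong to every candidate key.
{L}⁺ = {L}, which is not all of the schema, so we must add further attributes.
{L, P}⁺: LP→HN adds H, N → {H, L, N, P}. Minimal: {P}⁺ = {P}; {L}⁺ = {L} — none reach the full schema.
{H, L, N}⁺: HLN→P adds P → {H, L, N, P}. Minimal: {L, N}⁺ = {L, N}; {H, N}⁺ = {H, N}; {H, L}⁺ = {H, L} — none reach the full schema.
Any other superkey contains one of these as a subset, so there are no further candidate keys.

{L, P}, {H, L, N}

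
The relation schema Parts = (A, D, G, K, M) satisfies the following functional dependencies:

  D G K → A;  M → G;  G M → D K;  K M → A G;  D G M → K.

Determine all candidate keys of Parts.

Attribute M never appears on the right-hand side of any dependency, so M must belong to every candidate key.
{M}⁺ = {A, D, G, K, M}, which is all of the schema, so {M} is the only candidate key.

{M}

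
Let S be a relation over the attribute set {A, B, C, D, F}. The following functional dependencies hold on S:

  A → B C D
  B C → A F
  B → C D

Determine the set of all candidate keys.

{A}; {B}

{A}⁺: A→BCD adds B, C, D; BC→AF adds F → {A, B, C, D, F}.
{B}⁺: B→CD adds C, D; BC→AF adds A, F → {A, B, C, D, F}.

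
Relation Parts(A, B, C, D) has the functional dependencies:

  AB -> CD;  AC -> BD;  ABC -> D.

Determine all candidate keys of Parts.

{A, B}; {A, C}

Attribute A never appears on the right-hand side of any dependency, so A must belong to every candidate key.
{A}⁺ = {A}, which is not all of the schema, so we must add further attributes.
{A, B}⁺: AB→CD adds C, D → {A, B, C, D}. Minimal: {B}⁺ = {B}; {A}⁺ = {A} — none reach the full schema.
{A, C}⁺: AC→BD adds B, D → {A, B, C, D}. Minimal: {C}⁺ = {C}; {A}⁺ = {A} — none reach the full schema.
Any other superkey contains one of these as a subset, so there are no further candidate keys.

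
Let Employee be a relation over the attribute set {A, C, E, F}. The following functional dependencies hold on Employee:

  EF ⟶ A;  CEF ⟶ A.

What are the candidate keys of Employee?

Attributes C, E, F never appear on any right-hand side, so every candidate key must contain {C, E, F}.
{C, E, F}⁺ = {A, C, E, F}, which is all of the schema, so {C, E, F} is the only candidate key.

(C, E, F)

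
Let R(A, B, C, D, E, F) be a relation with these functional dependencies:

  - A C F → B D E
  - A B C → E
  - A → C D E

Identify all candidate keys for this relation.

Attributes A, F never appear on any right-hand side, so every candidate key must contain {A, F}.
{A, F}⁺ = {A, B, C, D, E, F}, which is all of the schema, so {A, F} is the only candidate key.

{A, F}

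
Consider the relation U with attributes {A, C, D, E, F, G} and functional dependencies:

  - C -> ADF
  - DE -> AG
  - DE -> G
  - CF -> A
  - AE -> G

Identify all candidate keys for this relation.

{C, E}⁺: C→ADF adds A, D, F; DE→AG adds G → {A, C, D, E, F, G}.

{C, E}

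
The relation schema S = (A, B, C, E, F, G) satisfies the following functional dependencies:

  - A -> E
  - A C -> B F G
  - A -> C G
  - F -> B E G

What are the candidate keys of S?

Attribute A never appears on the right-hand side of any dependency, so A must belong to every candidate key.
{A}⁺ = {A, B, C, E, F, G}, which is all of the schema, so {A} is the only candidate key.

{A}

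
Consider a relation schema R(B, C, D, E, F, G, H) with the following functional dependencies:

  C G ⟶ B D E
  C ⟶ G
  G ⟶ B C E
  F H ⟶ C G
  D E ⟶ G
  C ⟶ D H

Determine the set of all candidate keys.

Attribute F never appears on the right-hand side of any dependency, so F must belong to every candidate key.
{F}⁺ = {F}, which is not all of the schema, so we must add further attributes.
{C, F}⁺: C→G adds G; G→BCE adds B, E; C→DH adds D, H → {B, C, D, E, F, G, H}. Minimal: {F}⁺ = {F}; {C}⁺ = {B, C, D, E, G, H} — none reach the full schema.
{F, G}⁺: G→BCE adds B, C, E; C→DH adds D, H → {B, C, D, E, F, G, H}. Minimal: {G}⁺ = {B, C, D, E, G, H}; {F}⁺ = {F} — none reach the full schema.
{F, H}⁺: FH→CG adds C, G; C→DH adds D; CG→BDE adds B, E → {B, C, D, E, F, G, H}. Minimal: {H}⁺ = {H}; {F}⁺ = {F} — none reach the full schema.
{D, E, F}⁺: DE→G adds G; G→BCE adds B, C; C→DH adds H → {B, C, D, E, F, G, H}. Minimal: {E, F}⁺ = {E, F}; {D, F}⁺ = {D, F}; {D, E}⁺ = {B, C, D, E, G, H} — none reach the full schema.

(C, F), (F, G), (F, H), (D, E, F)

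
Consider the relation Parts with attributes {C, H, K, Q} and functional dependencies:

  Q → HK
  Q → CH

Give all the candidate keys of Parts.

Attribute Q never appears on the right-hand side of any dependency, so Q must belong to every candidate key.
{Q}⁺ = {C, H, K, Q}, which is all of the schema, so {Q} is the only candidate key.

Q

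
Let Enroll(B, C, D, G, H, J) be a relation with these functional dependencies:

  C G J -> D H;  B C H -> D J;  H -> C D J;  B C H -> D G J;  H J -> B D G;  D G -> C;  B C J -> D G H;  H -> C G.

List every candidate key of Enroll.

{H}⁺: H→CDJ adds C, D, J; HJ→BDG adds B, G → {B, C, D, G, H, J}.
{B, C, J}⁺: BCJ→DGH adds D, G, H → {B, C, D, G, H, J}. Minimal: {C, J}⁺ = {C, J}; {B, J}⁺ = {B, J}; {B, C}⁺ = {B, C} — none reach the full schema.
{C, G, J}⁺: CGJ→DH adds D, H; HJ→BDG adds B → {B, C, D, G, H, J}. Minimal: {G, J}⁺ = {G, J}; {C, J}⁺ = {C, J}; {C, G}⁺ = {C, G} — none reach the full schema.
{D, G, J}⁺: DG→C adds C; CGJ→DH adds H; HJ→BDG adds B → {B, C, D, G, H, J}. Minimal: {G, J}⁺ = {G, J}; {D, J}⁺ = {D, J}; {D, G}⁺ = {C, D, G} — none reach the full schema.
Any other superkey contains one of these as a subset, so there are no further candidate keys.

{H}, {B, C, J}, {C, G, J}, {D, G, J}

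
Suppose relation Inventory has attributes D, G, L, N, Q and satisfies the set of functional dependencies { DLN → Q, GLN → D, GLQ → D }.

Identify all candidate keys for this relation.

Attributes G, L, N never appear on any right-hand side, so every candidate key must contain {G, L, N}.
{G, L, N}⁺ = {D, G, L, N, Q}, which is all of the schema, so {G, L, N} is the only candidate key.

{G, L, N}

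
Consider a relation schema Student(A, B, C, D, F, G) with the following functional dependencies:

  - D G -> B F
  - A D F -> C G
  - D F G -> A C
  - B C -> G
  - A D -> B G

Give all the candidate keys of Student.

{A, D}, {D, G}, {B, C, D}

Attribute D never appears on the right-hand side of any dependency, so D must belong to every candidate key.
{D}⁺ = {D}, which is not all of the schema, so we must add further attributes.
{A, D}⁺: AD→BG adds B, G; DG→BF adds F; ADF→CG adds C → {A, B, C, D, F, G}. Minimal: {D}⁺ = {D}; {A}⁺ = {A} — none reach the full schema.
{D, G}⁺: DG→BF adds B, F; DFG→AC adds A, C → {A, B, C, D, F, G}. Minimal: {G}⁺ = {G}; {D}⁺ = {D} — none reach the full schema.
{B, C, D}⁺: BC→G adds G; DG→BF adds F; DFG→AC adds A → {A, B, C, D, F, G}. Minimal: {C, D}⁺ = {C, D}; {B, D}⁺ = {B, D}; {B, C}⁺ = {B, C, G} — none reach the full schema.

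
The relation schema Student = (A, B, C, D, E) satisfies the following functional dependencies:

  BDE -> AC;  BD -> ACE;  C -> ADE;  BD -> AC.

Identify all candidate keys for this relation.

{B, C}⁺: C→ADE adds A, D, E → {A, B, C, D, E}.
{B, D}⁺: BD→ACE adds A, C, E → {A, B, C, D, E}.
Any other superkey contains one of these as a subset, so there are no further candidate keys.

(B, C), (B, D)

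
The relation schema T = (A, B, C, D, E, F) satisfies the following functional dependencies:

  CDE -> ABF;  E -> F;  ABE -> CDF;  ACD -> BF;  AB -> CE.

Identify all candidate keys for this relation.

{A, B}; {A, C, D}; {C, D, E}

{A, B}⁺: AB→CE adds C, E; E→F adds F; ABE→CDF adds D → {A, B, C, D, E, F}. Minimal: {B}⁺ = {B}; {A}⁺ = {A} — none reach the full schema.
{A, C, D}⁺: ACD→BF adds B, F; AB→CE adds E → {A, B, C, D, E, F}. Minimal: {C, D}⁺ = {C, D}; {A, D}⁺ = {A, D}; {A, C}⁺ = {A, C} — none reach the full schema.
{C, D, E}⁺: CDE→ABF adds A, B, F → {A, B, C, D, E, F}. Minimal: {D, E}⁺ = {D, E, F}; {C, E}⁺ = {C, E, F}; {C, D}⁺ = {C, D} — none reach the full schema.
Any other superkey contains one of these as a subset, so there are no further candidate keys.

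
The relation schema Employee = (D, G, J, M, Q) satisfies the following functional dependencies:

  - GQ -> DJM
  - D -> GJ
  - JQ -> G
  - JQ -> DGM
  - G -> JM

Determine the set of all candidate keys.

DQ, GQ, JQ

Attribute Q never appears on the right-hand side of any dependency, so Q must belong to every candidate key.
{Q}⁺ = {Q}, which is not all of the schema, so we must add further attributes.
{D, Q}⁺: D→GJ adds G, J; JQ→DGM adds M → {D, G, J, M, Q}. Minimal: {Q}⁺ = {Q}; {D}⁺ = {D, G, J, M} — none reach the full schema.
{G, Q}⁺: GQ→DJM adds D, J, M → {D, G, J, M, Q}. Minimal: {Q}⁺ = {Q}; {G}⁺ = {G, J, M} — none reach the full schema.
{J, Q}⁺: JQ→G adds G; JQ→DGM adds D, M → {D, G, J, M, Q}. Minimal: {Q}⁺ = {Q}; {J}⁺ = {J} — none reach the full schema.
Any other superkey contains one of these as a subset, so there are no further candidate keys.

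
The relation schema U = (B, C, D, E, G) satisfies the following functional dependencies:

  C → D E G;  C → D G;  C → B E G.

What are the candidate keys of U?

{C}⁺: C→DEG adds D, E, G; C→BEG adds B → {B, C, D, E, G}.

(C)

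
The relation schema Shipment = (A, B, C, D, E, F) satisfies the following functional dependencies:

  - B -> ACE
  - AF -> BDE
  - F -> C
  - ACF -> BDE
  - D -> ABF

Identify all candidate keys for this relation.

{D}⁺: D→ABF adds A, B, F; B→ACE adds C, E → {A, B, C, D, E, F}.
{A, F}⁺: AF→BDE adds B, D, E; F→C adds C → {A, B, C, D, E, F}. Minimal: {F}⁺ = {C, F}; {A}⁺ = {A} — none reach the full schema.
{B, F}⁺: B→ACE adds A, C, E; AF→BDE adds D → {A, B, C, D, E, F}. Minimal: {F}⁺ = {C, F}; {B}⁺ = {A, B, C, E} — none reach the full schema.

D; AF; BF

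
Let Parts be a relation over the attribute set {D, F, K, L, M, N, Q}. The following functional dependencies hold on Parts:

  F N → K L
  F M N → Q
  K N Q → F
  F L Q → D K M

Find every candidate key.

{F, M, N}; {F, N, Q}; {K, N, Q}

Attribute N never appears on the right-hand side of any dependency, so N must belong to every candidate key.
{N}⁺ = {N}, which is not all of the schema, so we must add further attributes.
{F, M, N}⁺: FN→KL adds K, L; FMN→Q adds Q; FLQ→DKM adds D → {D, F, K, L, M, N, Q}. Minimal: {M, N}⁺ = {M, N}; {F, N}⁺ = {F, K, L, N}; {F, M}⁺ = {F, M} — none reach the full schema.
{F, N, Q}⁺: FN→KL adds K, L; FLQ→DKM adds D, M → {D, F, K, L, M, N, Q}. Minimal: {N, Q}⁺ = {N, Q}; {F, Q}⁺ = {F, Q}; {F, N}⁺ = {F, K, L, N} — none reach the full schema.
{K, N, Q}⁺: KNQ→F adds F; FN→KL adds L; FLQ→DKM adds D, M → {D, F, K, L, M, N, Q}. Minimal: {N, Q}⁺ = {N, Q}; {K, Q}⁺ = {K, Q}; {K, N}⁺ = {K, N} — none reach the full schema.
Any other superkey contains one of these as a subset, so there are no further candidate keys.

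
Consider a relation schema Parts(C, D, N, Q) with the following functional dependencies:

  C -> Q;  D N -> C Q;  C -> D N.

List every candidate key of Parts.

(C); (D, N)

{C}⁺: C→Q adds Q; C→DN adds D, N → {C, D, N, Q}.
{D, N}⁺: DN→CQ adds C, Q → {C, D, N, Q}.
Any other superkey contains one of these as a subset, so there are no further candidate keys.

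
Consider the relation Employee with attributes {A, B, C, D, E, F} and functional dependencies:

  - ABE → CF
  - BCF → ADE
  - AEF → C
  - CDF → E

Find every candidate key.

(A, B, E); (B, C, F)

Attribute B never appears on the right-hand side of any dependency, so B must belong to every candidate key.
{B}⁺ = {B}, which is not all of the schema, so we must add further attributes.
{A, B, E}⁺: ABE→CF adds C, F; BCF→ADE adds D → {A, B, C, D, E, F}. Minimal: {B, E}⁺ = {B, E}; {A, E}⁺ = {A, E}; {A, B}⁺ = {A, B} — none reach the full schema.
{B, C, F}⁺: BCF→ADE adds A, D, E → {A, B, C, D, E, F}. Minimal: {C, F}⁺ = {C, F}; {B, F}⁺ = {B, F}; {B, C}⁺ = {B, C} — none reach the full schema.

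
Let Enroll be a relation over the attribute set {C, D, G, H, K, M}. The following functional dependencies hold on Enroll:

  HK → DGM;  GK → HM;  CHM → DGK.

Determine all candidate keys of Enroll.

(C, G, K); (C, H, K); (C, H, M)

Attribute C never appears on the right-hand side of any dependency, so C must belong to every candidate key.
{C}⁺ = {C}, which is not all of the schema, so we must add further attributes.
{C, G, K}⁺: GK→HM adds H, M; CHM→DGK adds D → {C, D, G, H, K, M}. Minimal: {G, K}⁺ = {D, G, H, K, M}; {C, K}⁺ = {C, K}; {C, G}⁺ = {C, G} — none reach the full schema.
{C, H, K}⁺: HK→DGM adds D, G, M → {C, D, G, H, K, M}. Minimal: {H, K}⁺ = {D, G, H, K, M}; {C, K}⁺ = {C, K}; {C, H}⁺ = {C, H} — none reach the full schema.
{C, H, M}⁺: CHM→DGK adds D, G, K → {C, D, G, H, K, M}. Minimal: {H, M}⁺ = {H, M}; {C, M}⁺ = {C, M}; {C, H}⁺ = {C, H} — none reach the full schema.
Any other superkey contains one of these as a subset, so there are no further candidate keys.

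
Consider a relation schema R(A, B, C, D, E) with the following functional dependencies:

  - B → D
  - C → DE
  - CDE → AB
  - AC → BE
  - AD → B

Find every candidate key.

Attribute C never appears on the right-hand side of any dependency, so C must belong to every candidate key.
{C}⁺ = {A, B, C, D, E}, which is all of the schema, so {C} is the only candidate key.

C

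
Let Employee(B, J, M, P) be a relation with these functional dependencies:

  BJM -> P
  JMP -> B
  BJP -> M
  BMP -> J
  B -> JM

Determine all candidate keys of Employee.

(B), (J, M, P)

{B}⁺: B→JM adds J, M; BJM→P adds P → {B, J, M, P}.
{J, M, P}⁺: JMP→B adds B → {B, J, M, P}. Minimal: {M, P}⁺ = {M, P}; {J, P}⁺ = {J, P}; {J, M}⁺ = {J, M} — none reach the full schema.
Any other superkey contains one of these as a subset, so there are no further candidate keys.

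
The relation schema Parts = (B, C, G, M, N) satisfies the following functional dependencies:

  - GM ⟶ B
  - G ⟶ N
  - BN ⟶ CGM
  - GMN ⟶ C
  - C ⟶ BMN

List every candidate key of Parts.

{C}⁺: C→BMN adds B, M, N; BN→CGM adds G → {B, C, G, M, N}.
{B, G}⁺: G→N adds N; BN→CGM adds C, M → {B, C, G, M, N}.
{B, N}⁺: BN→CGM adds C, G, M → {B, C, G, M, N}.
{G, M}⁺: GM→B adds B; G→N adds N; BN→CGM adds C → {B, C, G, M, N}.

(C); (B, G); (B, N); (G, M)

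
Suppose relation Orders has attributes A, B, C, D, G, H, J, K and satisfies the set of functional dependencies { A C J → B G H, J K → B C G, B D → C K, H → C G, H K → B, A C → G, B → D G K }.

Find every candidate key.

{A, B, J}⁺: B→DGK adds D, G, K; JK→BCG adds C; ACJ→BGH adds H → {A, B, C, D, G, H, J, K}.
{A, C, J}⁺: ACJ→BGH adds B, G, H; B→DGK adds D, K → {A, B, C, D, G, H, J, K}.
{A, H, J}⁺: H→CG adds C, G; ACJ→BGH adds B; B→DGK adds D, K → {A, B, C, D, G, H, J, K}.
{A, J, K}⁺: JK→BCG adds B, C, G; B→DGK adds D; ACJ→BGH adds H → {A, B, C, D, G, H, J, K}.

ABJ, ACJ, AHJ, AJK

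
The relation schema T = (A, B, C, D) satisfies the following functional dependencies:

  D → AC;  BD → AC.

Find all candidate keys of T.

Attributes B, D never appear on any right-hand side, so every candidate key must contain {B, D}.
{B, D}⁺ = {A, B, C, D}, which is all of the schema, so {B, D} is the only candidate key.

{B, D}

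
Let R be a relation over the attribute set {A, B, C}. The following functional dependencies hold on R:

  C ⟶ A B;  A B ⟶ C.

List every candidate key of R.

(C), (A, B)

{C}⁺: C→AB adds A, B → {A, B, C}.
{A, B}⁺: AB→C adds C → {A, B, C}.
Any other superkey contains one of these as a subset, so there are no further candidate keys.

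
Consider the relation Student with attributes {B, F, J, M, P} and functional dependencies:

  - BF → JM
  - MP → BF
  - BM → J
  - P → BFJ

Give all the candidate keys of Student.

P

Attribute P never appears on the right-hand side of any dependency, so P must belong to every candidate key.
{P}⁺ = {B, F, J, M, P}, which is all of the schema, so {P} is the only candidate key.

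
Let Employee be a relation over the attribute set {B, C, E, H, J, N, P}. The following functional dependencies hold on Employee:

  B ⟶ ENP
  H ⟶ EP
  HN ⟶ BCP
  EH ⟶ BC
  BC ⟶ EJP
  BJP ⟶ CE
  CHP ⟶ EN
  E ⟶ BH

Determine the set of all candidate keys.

{B}⁺: B→ENP adds E, N, P; E→BH adds H; HN→BCP adds C; BC→EJP adds J → {B, C, E, H, J, N, P}.
{E}⁺: E→BH adds B, H; B→ENP adds N, P; HN→BCP adds C; BC→EJP adds J → {B, C, E, H, J, N, P}.
{H}⁺: H→EP adds E, P; EH→BC adds B, C; BC→EJP adds J; CHP→EN adds N → {B, C, E, H, J, N, P}.
Any other superkey contains one of these as a subset, so there are no further candidate keys.

{B}; {E}; {H}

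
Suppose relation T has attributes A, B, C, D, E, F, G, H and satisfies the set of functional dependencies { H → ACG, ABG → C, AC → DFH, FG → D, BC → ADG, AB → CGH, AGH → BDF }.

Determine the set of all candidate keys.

EH; ABE; ACE; BCE

Attribute E never appears on the right-hand side of any dependency, so E must belong to every candidate key.
{E}⁺ = {E}, which is not all of the schema, so we must add further attributes.
{E, H}⁺: H→ACG adds A, C, G; AC→DFH adds D, F; AGH→BDF adds B → {A, B, C, D, E, F, G, H}.
{A, B, E}⁺: AB→CGH adds C, G, H; AGH→BDF adds D, F → {A, B, C, D, E, F, G, H}.
{A, C, E}⁺: AC→DFH adds D, F, H; H→ACG adds G; AGH→BDF adds B → {A, B, C, D, E, F, G, H}.
{B, C, E}⁺: BC→ADG adds A, D, G; AB→CGH adds H; AGH→BDF adds F → {A, B, C, D, E, F, G, H}.
Any other superkey contains one of these as a subset, so there are no further candidate keys.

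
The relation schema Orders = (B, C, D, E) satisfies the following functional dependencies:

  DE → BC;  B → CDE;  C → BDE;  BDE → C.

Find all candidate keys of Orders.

(B); (C); (D, E)

{B}⁺: B→CDE adds C, D, E → {B, C, D, E}.
{C}⁺: C→BDE adds B, D, E → {B, C, D, E}.
{D, E}⁺: DE→BC adds B, C → {B, C, D, E}. Minimal: {E}⁺ = {E}; {D}⁺ = {D} — none reach the full schema.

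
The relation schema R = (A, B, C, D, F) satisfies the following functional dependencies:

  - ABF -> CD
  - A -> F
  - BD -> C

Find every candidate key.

{A, B}

Attributes A, B never appear on any right-hand side, so every candidate key must contain {A, B}.
{A, B}⁺ = {A, B, C, D, F}, which is all of the schema, so {A, B} is the only candidate key.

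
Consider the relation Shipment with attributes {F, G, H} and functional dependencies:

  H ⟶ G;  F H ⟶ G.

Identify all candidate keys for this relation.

{F, H}

Attributes F, H never appear on any right-hand side, so every candidate key must contain {F, H}.
{F, H}⁺ = {F, G, H}, which is all of the schema, so {F, H} is the only candidate key.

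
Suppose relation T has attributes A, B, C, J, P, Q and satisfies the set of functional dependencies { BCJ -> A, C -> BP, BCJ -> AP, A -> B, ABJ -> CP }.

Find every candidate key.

Attributes J, Q never appear on any right-hand side, so every candidate key must contain {J, Q}.
{J, Q}⁺ = {J, Q}, which is not all of the schema, so we must add further attributes.
{A, J, Q}⁺: A→B adds B; ABJ→CP adds C, P → {A, B, C, J, P, Q}.
{C, J, Q}⁺: C→BP adds B, P; BCJ→AP adds A → {A, B, C, J, P, Q}.
Any other superkey contains one of these as a subset, so there are no further candidate keys.

(A, J, Q), (C, J, Q)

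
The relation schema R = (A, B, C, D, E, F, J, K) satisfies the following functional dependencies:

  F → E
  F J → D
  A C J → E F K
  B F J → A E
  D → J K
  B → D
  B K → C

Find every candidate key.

Attribute B never appears on the right-hand side of any dependency, so B must belong to every candidate key.
{B}⁺ = {B, C, D, J, K}, which is not all of the schema, so we must add further attributes.
{A, B}⁺: B→D adds D; D→JK adds J, K; BK→C adds C; ACJ→EFK adds E, F → {A, B, C, D, E, F, J, K}. Minimal: {B}⁺ = {B, C, D, J, K}; {A}⁺ = {A} — none reach the full schema.
{B, F}⁺: F→E adds E; B→D adds D; D→JK adds J, K; BK→C adds C; BFJ→AE adds A → {A, B, C, D, E, F, J, K}. Minimal: {F}⁺ = {E, F}; {B}⁺ = {B, C, D, J, K} — none reach the full schema.
Any other superkey contains one of these as a subset, so there are no further candidate keys.

(A, B), (B, F)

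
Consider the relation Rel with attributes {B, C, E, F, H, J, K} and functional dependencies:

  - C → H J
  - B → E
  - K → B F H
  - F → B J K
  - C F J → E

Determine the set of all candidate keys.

Attribute C never appears on the right-hand side of any dependency, so C must belong to every candidate key.
{C}⁺ = {C, H, J}, which is not all of the schema, so we must add further attributes.
{C, F}⁺: C→HJ adds H, J; F→BJK adds B, K; CFJ→E adds E → {B, C, E, F, H, J, K}.
{C, K}⁺: C→HJ adds H, J; K→BFH adds B, F; CFJ→E adds E → {B, C, E, F, H, J, K}.

{C, F}, {C, K}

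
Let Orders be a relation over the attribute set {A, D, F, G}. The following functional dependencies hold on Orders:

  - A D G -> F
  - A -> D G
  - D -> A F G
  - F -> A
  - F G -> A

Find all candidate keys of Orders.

(A), (D), (F)

{A}⁺: A→DG adds D, G; D→AFG adds F → {A, D, F, G}.
{D}⁺: D→AFG adds A, F, G → {A, D, F, G}.
{F}⁺: F→A adds A; A→DG adds D, G → {A, D, F, G}.
Any other superkey contains one of these as a subset, so there are no further candidate keys.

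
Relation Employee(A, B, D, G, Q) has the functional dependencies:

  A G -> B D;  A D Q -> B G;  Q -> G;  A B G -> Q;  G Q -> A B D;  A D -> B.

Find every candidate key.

{Q}⁺: Q→G adds G; GQ→ABD adds A, B, D → {A, B, D, G, Q}.
{A, G}⁺: AG→BD adds B, D; ABG→Q adds Q → {A, B, D, G, Q}.
Any other superkey contains one of these as a subset, so there are no further candidate keys.

{Q}, {A, G}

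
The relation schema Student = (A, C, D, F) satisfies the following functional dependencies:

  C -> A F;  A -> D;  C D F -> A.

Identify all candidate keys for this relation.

{C}

Attribute C never appears on the right-hand side of any dependency, so C must belong to every candidate key.
{C}⁺ = {A, C, D, F}, which is all of the schema, so {C} is the only candidate key.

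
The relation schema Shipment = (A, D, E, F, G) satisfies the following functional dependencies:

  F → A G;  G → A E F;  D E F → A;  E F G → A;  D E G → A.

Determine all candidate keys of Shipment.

{D, F}⁺: F→AG adds A, G; G→AEF adds E → {A, D, E, F, G}. Minimal: {F}⁺ = {A, E, F, G}; {D}⁺ = {D} — none reach the full schema.
{D, G}⁺: G→AEF adds A, E, F → {A, D, E, F, G}. Minimal: {G}⁺ = {A, E, F, G}; {D}⁺ = {D} — none reach the full schema.
Any other superkey contains one of these as a subset, so there are no further candidate keys.

DF; DG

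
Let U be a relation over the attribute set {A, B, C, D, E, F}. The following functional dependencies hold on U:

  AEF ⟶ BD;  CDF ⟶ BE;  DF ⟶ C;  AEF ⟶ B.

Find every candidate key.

{A, D, F}⁺: DF→C adds C; CDF→BE adds B, E → {A, B, C, D, E, F}. Minimal: {D, F}⁺ = {B, C, D, E, F}; {A, F}⁺ = {A, F}; {A, D}⁺ = {A, D} — none reach the full schema.
{A, E, F}⁺: AEF→BD adds B, D; DF→C adds C → {A, B, C, D, E, F}. Minimal: {E, F}⁺ = {E, F}; {A, F}⁺ = {A, F}; {A, E}⁺ = {A, E} — none reach the full schema.

{A, D, F}, {A, E, F}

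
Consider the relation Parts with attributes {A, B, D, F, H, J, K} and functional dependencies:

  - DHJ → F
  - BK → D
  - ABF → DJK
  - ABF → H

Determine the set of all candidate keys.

Attributes A, B never appear on any right-hand side, so every candidate key must contain {A, B}.
{A, B}⁺ = {A, B}, which is not all of the schema, so we must add further attributes.
{A, B, F}⁺: ABF→DJK adds D, J, K; ABF→H adds H → {A, B, D, F, H, J, K}.
{A, B, D, H, J}⁺: DHJ→F adds F; ABF→DJK adds K → {A, B, D, F, H, J, K}.
{A, B, H, J, K}⁺: BK→D adds D; DHJ→F adds F → {A, B, D, F, H, J, K}.
Any other superkey contains one of these as a subset, so there are no further candidate keys.

{A, B, F}, {A, B, D, H, J}, {A, B, H, J, K}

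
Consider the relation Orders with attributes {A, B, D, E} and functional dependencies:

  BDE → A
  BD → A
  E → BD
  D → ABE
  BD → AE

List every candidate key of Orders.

D, E

{D}⁺: D→ABE adds A, B, E → {A, B, D, E}.
{E}⁺: E→BD adds B, D; D→ABE adds A → {A, B, D, E}.
Any other superkey contains one of these as a subset, so there are no further candidate keys.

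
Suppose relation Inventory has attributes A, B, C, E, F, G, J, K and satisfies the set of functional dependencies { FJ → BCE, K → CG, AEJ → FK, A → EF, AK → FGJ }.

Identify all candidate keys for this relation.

{A, J}⁺: A→EF adds E, F; FJ→BCE adds B, C; AEJ→FK adds K; AK→FGJ adds G → {A, B, C, E, F, G, J, K}. Minimal: {J}⁺ = {J}; {A}⁺ = {A, E, F} — none reach the full schema.
{A, K}⁺: K→CG adds C, G; A→EF adds E, F; AK→FGJ adds J; FJ→BCE adds B → {A, B, C, E, F, G, J, K}. Minimal: {K}⁺ = {C, G, K}; {A}⁺ = {A, E, F} — none reach the full schema.
Any other superkey contains one of these as a subset, so there are no further candidate keys.

AJ, AK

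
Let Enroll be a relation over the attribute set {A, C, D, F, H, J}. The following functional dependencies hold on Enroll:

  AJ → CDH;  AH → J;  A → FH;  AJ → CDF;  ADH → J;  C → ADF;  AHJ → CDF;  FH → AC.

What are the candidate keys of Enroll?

A, C, FH

{A}⁺: A→FH adds F, H; FH→AC adds C; AH→J adds J; AJ→CDF adds D → {A, C, D, F, H, J}.
{C}⁺: C→ADF adds A, D, F; A→FH adds H; ADH→J adds J → {A, C, D, F, H, J}.
{F, H}⁺: FH→AC adds A, C; AH→J adds J; AJ→CDF adds D → {A, C, D, F, H, J}.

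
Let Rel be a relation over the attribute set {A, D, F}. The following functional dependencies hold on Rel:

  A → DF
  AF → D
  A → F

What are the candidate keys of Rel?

Attribute A never appears on the right-hand side of any dependency, so A must belong to every candidate key.
{A}⁺ = {A, D, F}, which is all of the schema, so {A} is the only candidate key.

(A)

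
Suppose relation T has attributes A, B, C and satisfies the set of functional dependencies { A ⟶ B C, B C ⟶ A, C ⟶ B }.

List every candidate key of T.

{A}⁺: A→BC adds B, C → {A, B, C}.
{C}⁺: C→B adds B; BC→A adds A → {A, B, C}.

{A}, {C}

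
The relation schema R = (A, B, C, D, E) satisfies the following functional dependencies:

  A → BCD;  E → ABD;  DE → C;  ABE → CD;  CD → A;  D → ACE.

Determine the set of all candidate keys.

{A}⁺: A→BCD adds B, C, D; D→ACE adds E → {A, B, C, D, E}.
{D}⁺: D→ACE adds A, C, E; A→BCD adds B → {A, B, C, D, E}.
{E}⁺: E→ABD adds A, B, D; DE→C adds C → {A, B, C, D, E}.
Any other superkey contains one of these as a subset, so there are no further candidate keys.

(A); (D); (E)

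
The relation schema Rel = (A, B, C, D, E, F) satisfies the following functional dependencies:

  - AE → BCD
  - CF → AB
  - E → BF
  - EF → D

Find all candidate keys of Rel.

Attribute E never appears on the right-hand side of any dependency, so E must belong to every candidate key.
{E}⁺ = {B, D, E, F}, which is not all of the schema, so we must add further attributes.
{A, E}⁺: AE→BCD adds B, C, D; E→BF adds F → {A, B, C, D, E, F}.
{C, E}⁺: E→BF adds B, F; EF→D adds D; CF→AB adds A → {A, B, C, D, E, F}.

{A, E}, {C, E}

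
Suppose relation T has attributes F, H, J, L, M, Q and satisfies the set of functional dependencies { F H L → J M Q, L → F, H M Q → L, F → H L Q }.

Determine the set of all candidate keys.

(F); (L); (H, M, Q)

{F}⁺: F→HLQ adds H, L, Q; FHL→JMQ adds J, M → {F, H, J, L, M, Q}.
{L}⁺: L→F adds F; F→HLQ adds H, Q; FHL→JMQ adds J, M → {F, H, J, L, M, Q}.
{H, M, Q}⁺: HMQ→L adds L; L→F adds F; FHL→JMQ adds J → {F, H, J, L, M, Q}. Minimal: {M, Q}⁺ = {M, Q}; {H, Q}⁺ = {H, Q}; {H, M}⁺ = {H, M} — none reach the full schema.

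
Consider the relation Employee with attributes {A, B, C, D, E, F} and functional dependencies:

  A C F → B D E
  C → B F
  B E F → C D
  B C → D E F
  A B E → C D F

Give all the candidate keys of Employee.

(A, C), (A, B, E)

{A, C}⁺: C→BF adds B, F; BC→DEF adds D, E → {A, B, C, D, E, F}. Minimal: {C}⁺ = {B, C, D, E, F}; {A}⁺ = {A} — none reach the full schema.
{A, B, E}⁺: ABE→CDF adds C, D, F → {A, B, C, D, E, F}. Minimal: {B, E}⁺ = {B, E}; {A, E}⁺ = {A, E}; {A, B}⁺ = {A, B} — none reach the full schema.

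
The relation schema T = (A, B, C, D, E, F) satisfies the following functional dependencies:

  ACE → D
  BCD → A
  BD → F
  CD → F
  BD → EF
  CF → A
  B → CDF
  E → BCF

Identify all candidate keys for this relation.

B, E

{B}⁺: B→CDF adds C, D, F; BCD→A adds A; BD→EF adds E → {A, B, C, D, E, F}.
{E}⁺: E→BCF adds B, C, F; CF→A adds A; B→CDF adds D → {A, B, C, D, E, F}.
Any other superkey contains one of these as a subset, so there are no further candidate keys.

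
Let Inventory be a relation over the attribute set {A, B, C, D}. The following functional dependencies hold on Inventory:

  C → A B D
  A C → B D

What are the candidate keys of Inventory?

{C}

Attribute C never appears on the right-hand side of any dependency, so C must belong to every candidate key.
{C}⁺ = {A, B, C, D}, which is all of the schema, so {C} is the only candidate key.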